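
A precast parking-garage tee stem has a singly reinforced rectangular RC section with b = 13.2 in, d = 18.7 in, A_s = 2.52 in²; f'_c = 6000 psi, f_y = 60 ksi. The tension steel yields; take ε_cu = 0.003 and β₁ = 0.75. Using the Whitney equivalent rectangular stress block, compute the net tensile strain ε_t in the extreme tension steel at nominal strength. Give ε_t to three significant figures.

ε_t ≈ 0.0157

a = A_s f_y/(0.85 f'_c b) = 2.246 in.
β₁ = 0.75, so c = a/β₁ = 2.246/0.75 = 2.995 in.
From the linear strain diagram with ε_cu = 0.003: ε_t = 0.003 (d − c)/c = 0.003 × (18.7 − 2.995)/2.995 = 0.0157.
Since ε_t ≥ 0.005, the section is tension-controlled.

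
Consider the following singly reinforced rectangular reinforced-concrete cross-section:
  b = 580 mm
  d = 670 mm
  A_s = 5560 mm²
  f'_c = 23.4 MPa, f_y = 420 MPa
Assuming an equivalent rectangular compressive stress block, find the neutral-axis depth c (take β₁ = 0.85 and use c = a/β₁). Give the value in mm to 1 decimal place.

T = A_s f_y = 5560 × 420 = 2335200 N = 2335.2 kN.
Setting C = 0.85 f'_c a b equal to T: a = 2335200/(0.85 × 23.4 × 580) = 202.424 mm.
With β₁ = 0.85, c = a/β₁ = 202.424/0.85 = 238.1 mm.

c ≈ 238.1 mm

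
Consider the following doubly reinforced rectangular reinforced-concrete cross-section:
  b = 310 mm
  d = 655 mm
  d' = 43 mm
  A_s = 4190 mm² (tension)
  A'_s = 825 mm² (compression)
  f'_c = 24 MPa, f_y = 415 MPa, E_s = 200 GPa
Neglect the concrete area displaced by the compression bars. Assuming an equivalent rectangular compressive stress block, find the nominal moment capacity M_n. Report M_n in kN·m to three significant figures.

M_n ≈ 970 kN·m

Assume both tension and compression steel yield.
Net tension couple steel: A_s − A'_s = 3365 mm².
a = (A_s − A'_s) f_y / (0.85 f'_c b) = 1396475/(0.85 × 24 × 310) = 220.82 mm.
c = a/β₁ = 220.82/0.85 = 259.79 mm; ε'_s = 0.003(c − d')/c = 0.0025 ≥ f_y/E_s = 0.0021, so compression steel does yield.
M_n = (A_s − A'_s) f_y (d − a/2) + A'_s f_y (d − d') = [1396475 × (655 − 110.41) + 342375 × (655 − 43)] × 10⁻⁶ = 760.51 + 209.53 = 970.04 kN·m.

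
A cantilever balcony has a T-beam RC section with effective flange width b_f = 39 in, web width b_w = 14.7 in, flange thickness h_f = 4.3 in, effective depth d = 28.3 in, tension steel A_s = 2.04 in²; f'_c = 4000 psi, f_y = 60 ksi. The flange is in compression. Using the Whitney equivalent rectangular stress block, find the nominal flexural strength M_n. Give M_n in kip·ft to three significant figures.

M_n ≈ 284 kip·ft

Tension: T = A_s f_y = 2.04 × 60 = 122.4 kips.
Try a within the flange: a = T/(0.85 f'_c b_f) = 122.4/(0.85 × 4 × 39) = 0.923 in.
Since a = 0.923 ≤ h_f = 4.3 in, the stress block lies entirely in the flange; analyse as a rectangular beam of width b_f.
M_n = T(d − a/2) = 122.4 × (28.3 − 0.4615) = 3407.4 kip·in.
M_n = 3407.4/12 = 283.95 kip·ft.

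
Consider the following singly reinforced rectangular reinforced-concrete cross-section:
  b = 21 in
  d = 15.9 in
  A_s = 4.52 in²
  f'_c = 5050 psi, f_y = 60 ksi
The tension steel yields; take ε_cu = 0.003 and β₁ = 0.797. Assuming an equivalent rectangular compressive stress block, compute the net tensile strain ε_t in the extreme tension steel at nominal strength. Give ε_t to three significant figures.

ε_t ≈ 0.00964

a = A_s f_y/(0.85 f'_c b) = 3.009 in.
β₁ = 0.797, so c = a/β₁ = 3.009/0.797 = 3.775 in.
From the linear strain diagram with ε_cu = 0.003: ε_t = 0.003 (d − c)/c = 0.003 × (15.9 − 3.775)/3.775 = 0.00964.
Since ε_t ≥ 0.005, the section is tension-controlled.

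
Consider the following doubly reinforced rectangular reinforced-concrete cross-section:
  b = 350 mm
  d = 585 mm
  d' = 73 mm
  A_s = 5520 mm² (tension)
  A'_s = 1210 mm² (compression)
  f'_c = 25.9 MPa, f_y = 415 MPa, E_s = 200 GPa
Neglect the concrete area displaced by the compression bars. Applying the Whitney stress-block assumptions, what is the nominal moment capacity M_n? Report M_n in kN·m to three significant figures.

M_n ≈ 1100 kN·m

Assume both tension and compression steel yield.
Net tension couple steel: A_s − A'_s = 4310 mm².
a = (A_s − A'_s) f_y / (0.85 f'_c b) = 1788650/(0.85 × 25.9 × 350) = 232.13 mm.
c = a/β₁ = 232.13/0.85 = 273.09 mm; ε'_s = 0.003(c − d')/c = 0.0022 ≥ f_y/E_s = 0.0021, so compression steel does yield.
M_n = (A_s − A'_s) f_y (d − a/2) + A'_s f_y (d − d') = [1788650 × (585 − 116.065) + 502150 × (585 − 73)] × 10⁻⁶ = 838.76 + 257.10 = 1095.86 kN·m.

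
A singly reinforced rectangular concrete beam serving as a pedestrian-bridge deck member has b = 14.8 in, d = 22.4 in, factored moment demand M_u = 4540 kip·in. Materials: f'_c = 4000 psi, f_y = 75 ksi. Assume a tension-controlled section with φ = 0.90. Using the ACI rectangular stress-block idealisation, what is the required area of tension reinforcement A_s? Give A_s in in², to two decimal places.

A_s ≈ 3.38 in²

M_n = M_u/φ = 4540/0.90 = 5044.44 kip·in.
From M_n = 0.85 f'_c a b (d − a/2):
a = d − √(d² − 2M_n/(0.85 f'_c b)) = 22.4 − √(22.4² − 2 × 5044.44/(0.85 × 4 × 14.8)) = 5.043 in.
A_s = 0.85 f'_c a b / f_y = 0.85 × 4 × 5.043 × 14.8 / 75 = 3.384 in².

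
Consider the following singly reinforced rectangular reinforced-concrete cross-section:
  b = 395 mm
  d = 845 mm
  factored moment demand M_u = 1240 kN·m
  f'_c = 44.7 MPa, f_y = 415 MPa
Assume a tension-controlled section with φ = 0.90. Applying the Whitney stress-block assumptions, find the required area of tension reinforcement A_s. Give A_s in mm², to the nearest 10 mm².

A_s ≈ 4220 mm²

M_n = M_u/φ = 1240/0.90 = 1377.78 kN·m.
With M_n = 0.85 f'_c a b (d − a/2), solve the quadratic for a:
a = d − √(d² − 2M_n/(0.85 f'_c b)) = 845 − √(845² − 2 × 1377.78×10⁶/(0.85 × 44.7 × 395)) = 116.70 mm.
A_s = 0.85 f'_c a b / f_y = 0.85 × 44.7 × 116.70 × 395 / 415 = 4220.3 mm².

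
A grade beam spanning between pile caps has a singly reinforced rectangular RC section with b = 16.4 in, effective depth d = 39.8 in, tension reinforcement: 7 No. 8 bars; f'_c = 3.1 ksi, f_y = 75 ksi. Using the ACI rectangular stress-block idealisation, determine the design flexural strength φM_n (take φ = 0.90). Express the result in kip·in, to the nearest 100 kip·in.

A_s = 7 × 0.79 = 5.53 in².
T = A_s f_y = 5.53 × 75 = 414.75 kips.
a = T/(0.85 f'_c b) = 414.75/(0.85 × 3.1 × 16.4) = 9.598 in.
M_n = T(d − a/2) = 414.75 × (39.8 − 4.799) = 14516.7 kip·in.
φM_n = 0.90 × 14516.7 = 13065.0 kip·in.

φM_n ≈ 13100 kip·in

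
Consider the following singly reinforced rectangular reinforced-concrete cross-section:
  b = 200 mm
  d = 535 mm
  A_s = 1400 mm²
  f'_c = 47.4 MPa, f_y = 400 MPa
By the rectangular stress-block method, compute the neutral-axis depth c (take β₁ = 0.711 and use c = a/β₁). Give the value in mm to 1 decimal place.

c ≈ 97.7 mm

T = A_s f_y = 1400 × 400 = 560000 N = 560 kN.
Setting C = 0.85 f'_c a b equal to T: a = 560000/(0.85 × 47.4 × 200) = 69.496 mm.
With β₁ = 0.711, c = a/β₁ = 69.496/0.711 = 97.7 mm.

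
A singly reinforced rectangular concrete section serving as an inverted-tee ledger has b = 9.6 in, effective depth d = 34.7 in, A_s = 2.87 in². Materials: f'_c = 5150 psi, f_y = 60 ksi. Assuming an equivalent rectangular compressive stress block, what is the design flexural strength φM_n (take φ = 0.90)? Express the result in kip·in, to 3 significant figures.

T = A_s f_y = 2.87 × 60 = 172.2 kips.
a = T/(0.85 f'_c b) = 172.2/(0.85 × 5.15 × 9.6) = 4.098 in.
M_n = T(d − a/2) = 172.2 × (34.7 − 2.049) = 5622.5 kip·in.
φM_n = 0.90 × 5622.5 = 5060.3 kip·in.

φM_n ≈ 5060 kip·in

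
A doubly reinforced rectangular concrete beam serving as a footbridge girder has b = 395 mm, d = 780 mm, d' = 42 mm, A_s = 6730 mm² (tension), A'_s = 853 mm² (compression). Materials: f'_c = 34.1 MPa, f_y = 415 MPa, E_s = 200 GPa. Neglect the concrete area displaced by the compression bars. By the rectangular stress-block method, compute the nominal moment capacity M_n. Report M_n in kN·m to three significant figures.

M_n ≈ 1900 kN·m

Assume both tension and compression steel yield.
Net tension couple steel: A_s − A'_s = 5877 mm².
a = (A_s − A'_s) f_y / (0.85 f'_c b) = 2438955/(0.85 × 34.1 × 395) = 213.03 mm.
c = a/β₁ = 213.03/0.806 = 264.31 mm; ε'_s = 0.003(c − d')/c = 0.0025 ≥ f_y/E_s = 0.0021, so compression steel does yield.
M_n = (A_s − A'_s) f_y (d − a/2) + A'_s f_y (d − d') = [2438955 × (780 − 106.515) + 353995 × (780 − 42)] × 10⁻⁶ = 1642.60 + 261.25 = 1903.85 kN·m.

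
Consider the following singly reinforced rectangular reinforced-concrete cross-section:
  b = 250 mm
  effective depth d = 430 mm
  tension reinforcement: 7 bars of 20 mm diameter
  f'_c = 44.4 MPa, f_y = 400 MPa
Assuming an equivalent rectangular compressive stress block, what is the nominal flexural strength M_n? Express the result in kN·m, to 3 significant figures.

A_s = 7 × 314 = 2198 mm².
T = A_s f_y = 2198 × 400 = 879200 N = 879.2 kN.
From C = T: a = T/(0.85 f'_c b) = 879200/(0.85 × 44.4 × 250) = 93.18 mm.
M_n = T(d − a/2) = 879.2 kN × (430 − 46.59) mm = 337.09 kN·m.

M_n ≈ 337 kN·m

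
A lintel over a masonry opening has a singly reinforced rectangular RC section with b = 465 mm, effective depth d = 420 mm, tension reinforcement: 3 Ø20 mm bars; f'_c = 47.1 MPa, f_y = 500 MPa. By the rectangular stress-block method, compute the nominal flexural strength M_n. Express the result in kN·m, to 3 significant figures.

M_n ≈ 192 kN·m

A_s = 3 × 314 = 942 mm².
T = A_s f_y = 942 × 500 = 471000 N = 471 kN.
From C = T: a = T/(0.85 f'_c b) = 471000/(0.85 × 47.1 × 465) = 25.30 mm.
M_n = T(d − a/2) = 471 kN × (420 − 12.65) mm = 191.86 kN·m.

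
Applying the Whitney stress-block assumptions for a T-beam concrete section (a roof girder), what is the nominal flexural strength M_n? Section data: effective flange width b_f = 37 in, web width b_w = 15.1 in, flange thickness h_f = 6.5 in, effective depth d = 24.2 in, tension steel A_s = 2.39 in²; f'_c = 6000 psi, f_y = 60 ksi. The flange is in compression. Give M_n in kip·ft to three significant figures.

Tension: T = A_s f_y = 2.39 × 60 = 143.4 kips.
Try a within the flange: a = T/(0.85 f'_c b_f) = 143.4/(0.85 × 6 × 37) = 0.760 in.
Since a = 0.760 ≤ h_f = 6.5 in, the stress block lies entirely in the flange; analyse as a rectangular beam of width b_f.
M_n = T(d − a/2) = 143.4 × (24.2 − 0.38) = 3415.8 kip·in.
M_n = 3415.8/12 = 284.65 kip·ft.

M_n ≈ 285 kip·ft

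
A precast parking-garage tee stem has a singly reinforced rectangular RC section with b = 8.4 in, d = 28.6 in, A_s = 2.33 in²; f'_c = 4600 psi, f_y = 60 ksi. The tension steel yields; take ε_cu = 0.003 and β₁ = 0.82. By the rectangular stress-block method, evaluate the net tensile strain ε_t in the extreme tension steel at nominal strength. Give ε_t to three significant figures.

ε_t ≈ 0.0135

a = A_s f_y/(0.85 f'_c b) = 4.256 in.
β₁ = 0.82, so c = a/β₁ = 4.256/0.82 = 5.190 in.
From the linear strain diagram with ε_cu = 0.003: ε_t = 0.003 (d − c)/c = 0.003 × (28.6 − 5.190)/5.190 = 0.0135.
Since ε_t ≥ 0.005, the section is tension-controlled.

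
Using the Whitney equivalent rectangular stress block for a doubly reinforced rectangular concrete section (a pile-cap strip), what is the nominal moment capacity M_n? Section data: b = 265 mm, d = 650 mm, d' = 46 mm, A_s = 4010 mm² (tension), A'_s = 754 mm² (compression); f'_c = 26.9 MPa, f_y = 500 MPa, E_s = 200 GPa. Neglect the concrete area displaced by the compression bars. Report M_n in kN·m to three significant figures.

Assume both tension and compression steel yield.
Net tension couple steel: A_s − A'_s = 3256 mm².
a = (A_s − A'_s) f_y / (0.85 f'_c b) = 1628000/(0.85 × 26.9 × 265) = 268.68 mm.
c = a/β₁ = 268.68/0.85 = 316.09 mm; ε'_s = 0.003(c − d')/c = 0.0026 ≥ f_y/E_s = 0.0025, so compression steel does yield.
M_n = (A_s − A'_s) f_y (d − a/2) + A'_s f_y (d − d') = [1628000 × (650 − 134.34) + 377000 × (650 − 46)] × 10⁻⁶ = 839.49 + 227.71 = 1067.20 kN·m.

M_n ≈ 1070 kN·m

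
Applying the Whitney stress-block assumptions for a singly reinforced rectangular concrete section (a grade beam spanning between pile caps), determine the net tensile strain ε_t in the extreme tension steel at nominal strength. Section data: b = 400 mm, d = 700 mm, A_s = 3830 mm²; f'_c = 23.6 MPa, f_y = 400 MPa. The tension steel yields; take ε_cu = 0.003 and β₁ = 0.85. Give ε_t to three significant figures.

a = A_s f_y/(0.85 f'_c b) = 190.93 mm.
β₁ = 0.85, so c = a/β₁ = 190.93/0.85 = 224.62 mm.
From the linear strain diagram with ε_cu = 0.003: ε_t = 0.003 (d − c)/c = 0.003 × (700 − 224.62)/224.62 = 0.00635.
Since ε_t ≥ 0.005, the section is tension-controlled.

ε_t ≈ 0.00635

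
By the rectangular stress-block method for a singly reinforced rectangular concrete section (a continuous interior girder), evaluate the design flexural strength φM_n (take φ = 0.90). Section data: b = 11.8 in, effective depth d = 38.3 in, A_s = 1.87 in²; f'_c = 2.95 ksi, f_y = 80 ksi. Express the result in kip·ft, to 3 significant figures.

T = A_s f_y = 1.87 × 80 = 149.6 kips.
a = T/(0.85 f'_c b) = 149.6/(0.85 × 2.95 × 11.8) = 5.056 in.
M_n = T(d − a/2) = 149.6 × (38.3 − 2.528) = 5351.5 kip·in = 5351.5/12 = 445.96 kip·ft.
φM_n = 0.90 × 445.96 = 401.36 kip·ft.

φM_n ≈ 401 kip·ft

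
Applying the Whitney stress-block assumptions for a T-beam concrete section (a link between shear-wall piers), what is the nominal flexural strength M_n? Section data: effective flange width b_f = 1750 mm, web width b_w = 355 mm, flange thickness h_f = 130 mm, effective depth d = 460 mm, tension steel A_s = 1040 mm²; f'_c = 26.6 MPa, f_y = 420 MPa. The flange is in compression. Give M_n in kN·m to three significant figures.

Tension: T = A_s f_y = 1040 × 420 = 436800 N.
Try a within the flange: a = T/(0.85 f'_c b_f) = 436800/(0.85 × 26.6 × 1750) = 11.04 mm.
Since a = 11.04 ≤ h_f = 130 mm, the stress block lies entirely in the flange; analyse as a rectangular beam of width b_f.
M_n = T(d − a/2) = 436800 × (460 − 5.52) = 198.52 × 10⁶ N·mm.
M_n = 198.52 kN·m.

M_n ≈ 199 kN·m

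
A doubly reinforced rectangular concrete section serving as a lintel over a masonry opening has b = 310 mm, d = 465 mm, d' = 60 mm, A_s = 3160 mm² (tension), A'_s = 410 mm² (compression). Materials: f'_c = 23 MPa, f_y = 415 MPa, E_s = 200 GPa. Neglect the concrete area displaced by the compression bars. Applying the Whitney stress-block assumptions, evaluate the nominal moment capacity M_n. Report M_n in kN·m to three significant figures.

M_n ≈ 492 kN·m

Assume both tension and compression steel yield.
Net tension couple steel: A_s − A'_s = 2750 mm².
a = (A_s − A'_s) f_y / (0.85 f'_c b) = 1141250/(0.85 × 23 × 310) = 188.31 mm.
c = a/β₁ = 188.31/0.85 = 221.54 mm; ε'_s = 0.003(c − d')/c = 0.0022 ≥ f_y/E_s = 0.0021, so compression steel does yield.
M_n = (A_s − A'_s) f_y (d − a/2) + A'_s f_y (d − d') = [1141250 × (465 − 94.155) + 170150 × (465 − 60)] × 10⁻⁶ = 423.23 + 68.91 = 492.14 kN·m.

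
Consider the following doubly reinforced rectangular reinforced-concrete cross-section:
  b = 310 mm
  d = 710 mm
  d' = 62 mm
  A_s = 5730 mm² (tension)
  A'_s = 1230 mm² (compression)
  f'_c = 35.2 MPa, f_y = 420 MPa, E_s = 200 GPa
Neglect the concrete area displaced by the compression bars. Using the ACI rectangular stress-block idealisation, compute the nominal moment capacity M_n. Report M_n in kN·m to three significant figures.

M_n ≈ 1480 kN·m

Assume both tension and compression steel yield.
Net tension couple steel: A_s − A'_s = 4500 mm².
a = (A_s − A'_s) f_y / (0.85 f'_c b) = 1890000/(0.85 × 35.2 × 310) = 203.77 mm.
c = a/β₁ = 203.77/0.799 = 255.03 mm; ε'_s = 0.003(c − d')/c = 0.0023 ≥ f_y/E_s = 0.0021, so compression steel does yield.
M_n = (A_s − A'_s) f_y (d − a/2) + A'_s f_y (d − d') = [1890000 × (710 − 101.885) + 516600 × (710 − 62)] × 10⁻⁶ = 1149.34 + 334.76 = 1484.10 kN·m.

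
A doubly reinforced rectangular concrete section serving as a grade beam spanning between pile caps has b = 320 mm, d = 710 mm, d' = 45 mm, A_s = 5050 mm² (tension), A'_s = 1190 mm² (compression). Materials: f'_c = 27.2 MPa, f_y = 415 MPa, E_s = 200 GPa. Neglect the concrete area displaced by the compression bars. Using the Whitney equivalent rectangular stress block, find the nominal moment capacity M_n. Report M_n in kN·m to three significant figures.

M_n ≈ 1290 kN·m

Assume both tension and compression steel yield.
Net tension couple steel: A_s − A'_s = 3860 mm².
a = (A_s − A'_s) f_y / (0.85 f'_c b) = 1601900/(0.85 × 27.2 × 320) = 216.52 mm.
c = a/β₁ = 216.52/0.85 = 254.73 mm; ε'_s = 0.003(c − d')/c = 0.0025 ≥ f_y/E_s = 0.0021, so compression steel does yield.
M_n = (A_s − A'_s) f_y (d − a/2) + A'_s f_y (d − d') = [1601900 × (710 − 108.26) + 493850 × (710 − 45)] × 10⁻⁶ = 963.93 + 328.41 = 1292.34 kN·m.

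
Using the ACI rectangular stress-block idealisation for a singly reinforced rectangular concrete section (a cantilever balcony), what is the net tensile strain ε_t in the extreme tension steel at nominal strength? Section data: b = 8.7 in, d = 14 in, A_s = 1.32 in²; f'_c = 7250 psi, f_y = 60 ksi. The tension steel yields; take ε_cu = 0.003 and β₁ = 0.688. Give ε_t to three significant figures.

ε_t ≈ 0.0166

a = A_s f_y/(0.85 f'_c b) = 1.477 in.
β₁ = 0.688, so c = a/β₁ = 1.477/0.688 = 2.147 in.
From the linear strain diagram with ε_cu = 0.003: ε_t = 0.003 (d − c)/c = 0.003 × (14 − 2.147)/2.147 = 0.0166.
Since ε_t ≥ 0.005, the section is tension-controlled.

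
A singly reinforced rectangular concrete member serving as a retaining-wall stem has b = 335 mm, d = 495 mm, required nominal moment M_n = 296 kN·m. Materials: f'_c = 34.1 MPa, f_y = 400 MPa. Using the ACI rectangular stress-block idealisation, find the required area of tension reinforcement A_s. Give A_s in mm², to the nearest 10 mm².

A_s ≈ 1600 mm²

With M_n = 0.85 f'_c a b (d − a/2), solve the quadratic for a:
a = d − √(d² − 2M_n/(0.85 f'_c b)) = 495 − √(495² − 2 × 296×10⁶/(0.85 × 34.1 × 335)) = 65.98 mm.
A_s = 0.85 f'_c a b / f_y = 0.85 × 34.1 × 65.98 × 335 / 400 = 1601.7 mm².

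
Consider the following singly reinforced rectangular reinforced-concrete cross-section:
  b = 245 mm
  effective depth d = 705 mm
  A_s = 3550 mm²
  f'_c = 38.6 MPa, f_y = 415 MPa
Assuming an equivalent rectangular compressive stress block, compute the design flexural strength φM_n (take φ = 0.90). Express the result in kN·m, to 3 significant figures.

φM_n ≈ 813 kN·m

T = A_s f_y = 3550 × 415 = 1473250 N = 1473.25 kN.
From C = T: a = T/(0.85 f'_c b) = 1473250/(0.85 × 38.6 × 245) = 183.28 mm.
M_n = T(d − a/2) = 1473.25 kN × (705 − 91.64) mm = 903.63 kN·m.
φM_n = 0.90 × 903.63 = 813.27 kN·m.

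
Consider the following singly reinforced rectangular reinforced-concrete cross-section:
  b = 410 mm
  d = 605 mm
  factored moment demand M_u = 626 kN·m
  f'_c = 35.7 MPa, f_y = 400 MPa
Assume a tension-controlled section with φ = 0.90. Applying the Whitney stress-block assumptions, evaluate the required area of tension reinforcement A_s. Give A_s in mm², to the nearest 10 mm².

M_n = M_u/φ = 626/0.90 = 695.556 kN·m.
With M_n = 0.85 f'_c a b (d − a/2), solve the quadratic for a:
a = d − √(d² − 2M_n/(0.85 f'_c b)) = 605 − √(605² − 2 × 695.556×10⁶/(0.85 × 35.7 × 410)) = 100.81 mm.
A_s = 0.85 f'_c a b / f_y = 0.85 × 35.7 × 100.81 × 410 / 400 = 3135.6 mm².

A_s ≈ 3140 mm²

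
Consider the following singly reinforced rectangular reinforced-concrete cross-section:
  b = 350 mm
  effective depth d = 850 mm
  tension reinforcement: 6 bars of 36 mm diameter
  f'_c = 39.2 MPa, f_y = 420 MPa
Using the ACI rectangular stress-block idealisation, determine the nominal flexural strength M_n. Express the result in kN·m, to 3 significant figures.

M_n ≈ 1900 kN·m

A_s = 6 × 1018 = 6108 mm².
T = A_s f_y = 6108 × 420 = 2565360 N = 2565.36 kN.
From C = T: a = T/(0.85 f'_c b) = 2565360/(0.85 × 39.2 × 350) = 219.98 mm.
M_n = T(d − a/2) = 2565.36 kN × (850 − 109.99) mm = 1898.39 kN·m.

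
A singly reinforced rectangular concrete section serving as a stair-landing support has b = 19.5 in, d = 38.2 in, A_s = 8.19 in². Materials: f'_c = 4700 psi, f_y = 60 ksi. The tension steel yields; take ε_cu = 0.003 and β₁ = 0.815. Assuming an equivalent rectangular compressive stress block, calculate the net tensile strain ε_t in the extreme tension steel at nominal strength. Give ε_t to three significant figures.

ε_t ≈ 0.0118

a = A_s f_y/(0.85 f'_c b) = 6.308 in.
β₁ = 0.815, so c = a/β₁ = 6.308/0.815 = 7.740 in.
From the linear strain diagram with ε_cu = 0.003: ε_t = 0.003 (d − c)/c = 0.003 × (38.2 − 7.740)/7.740 = 0.0118.
Since ε_t ≥ 0.005, the section is tension-controlled.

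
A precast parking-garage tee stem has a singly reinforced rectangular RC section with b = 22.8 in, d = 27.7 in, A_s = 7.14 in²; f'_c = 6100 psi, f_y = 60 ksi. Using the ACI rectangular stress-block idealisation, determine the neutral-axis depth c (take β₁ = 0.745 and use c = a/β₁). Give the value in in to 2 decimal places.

c ≈ 4.86 in

T = A_s f_y = 7.14 × 60 = 428.4 kips.
a = T/(0.85 f'_c b) = 428.4/(0.85 × 6.1 × 22.8) = 3.6238 in.
With β₁ = 0.745, c = a/β₁ = 3.6238/0.745 = 4.86 in.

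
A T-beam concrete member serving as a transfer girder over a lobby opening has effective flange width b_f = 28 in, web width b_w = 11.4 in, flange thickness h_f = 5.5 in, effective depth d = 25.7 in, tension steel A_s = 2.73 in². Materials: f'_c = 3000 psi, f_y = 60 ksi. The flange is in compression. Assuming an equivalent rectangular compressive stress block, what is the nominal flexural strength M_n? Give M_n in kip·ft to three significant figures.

M_n ≈ 335 kip·ft

Tension: T = A_s f_y = 2.73 × 60 = 163.8 kips.
Try a within the flange: a = T/(0.85 f'_c b_f) = 163.8/(0.85 × 3 × 28) = 2.294 in.
Since a = 2.294 ≤ h_f = 5.5 in, the stress block lies entirely in the flange; analyse as a rectangular beam of width b_f.
M_n = T(d − a/2) = 163.8 × (25.7 − 1.147) = 4021.8 kip·in.
M_n = 4021.8/12 = 335.15 kip·ft.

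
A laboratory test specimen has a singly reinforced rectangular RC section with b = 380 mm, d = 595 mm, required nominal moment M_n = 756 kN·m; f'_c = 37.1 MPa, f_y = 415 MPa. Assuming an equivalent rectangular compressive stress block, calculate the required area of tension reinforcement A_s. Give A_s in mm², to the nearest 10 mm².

With M_n = 0.85 f'_c a b (d − a/2), solve the quadratic for a:
a = d − √(d² − 2M_n/(0.85 f'_c b)) = 595 − √(595² − 2 × 756×10⁶/(0.85 × 37.1 × 380)) = 117.66 mm.
A_s = 0.85 f'_c a b / f_y = 0.85 × 37.1 × 117.66 × 380 / 415 = 3397.5 mm².

A_s ≈ 3400 mm²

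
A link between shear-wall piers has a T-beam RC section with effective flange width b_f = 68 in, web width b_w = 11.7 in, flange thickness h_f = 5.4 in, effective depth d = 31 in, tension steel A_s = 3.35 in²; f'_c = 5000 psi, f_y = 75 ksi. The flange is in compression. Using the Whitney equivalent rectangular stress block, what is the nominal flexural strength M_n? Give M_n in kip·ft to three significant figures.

M_n ≈ 640 kip·ft

Tension: T = A_s f_y = 3.35 × 75 = 251.25 kips.
Try a within the flange: a = T/(0.85 f'_c b_f) = 251.25/(0.85 × 5 × 68) = 0.869 in.
Since a = 0.869 ≤ h_f = 5.4 in, the stress block lies entirely in the flange; analyse as a rectangular beam of width b_f.
M_n = T(d − a/2) = 251.25 × (31 − 0.4345) = 7679.6 kip·in.
M_n = 7679.6/12 = 639.97 kip·ft.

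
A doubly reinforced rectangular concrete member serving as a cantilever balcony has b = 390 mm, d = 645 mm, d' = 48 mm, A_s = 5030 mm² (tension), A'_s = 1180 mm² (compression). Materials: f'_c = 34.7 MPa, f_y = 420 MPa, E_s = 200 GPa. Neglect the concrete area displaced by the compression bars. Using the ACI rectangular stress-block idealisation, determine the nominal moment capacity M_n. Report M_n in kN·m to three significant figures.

M_n ≈ 1230 kN·m

Assume both tension and compression steel yield.
Net tension couple steel: A_s − A'_s = 3850 mm².
a = (A_s − A'_s) f_y / (0.85 f'_c b) = 1617000/(0.85 × 34.7 × 390) = 140.57 mm.
c = a/β₁ = 140.57/0.802 = 175.27 mm; ε'_s = 0.003(c − d')/c = 0.0022 ≥ f_y/E_s = 0.0021, so compression steel does yield.
M_n = (A_s − A'_s) f_y (d − a/2) + A'_s f_y (d − d') = [1617000 × (645 − 70.285) + 495600 × (645 − 48)] × 10⁻⁶ = 929.31 + 295.87 = 1225.18 kN·m.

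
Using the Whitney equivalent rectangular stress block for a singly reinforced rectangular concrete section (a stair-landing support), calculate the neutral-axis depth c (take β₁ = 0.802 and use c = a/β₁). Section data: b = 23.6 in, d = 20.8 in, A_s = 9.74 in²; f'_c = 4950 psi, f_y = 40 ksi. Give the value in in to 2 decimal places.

c ≈ 4.89 in

T = A_s f_y = 9.74 × 40 = 389.6 kips.
a = T/(0.85 f'_c b) = 389.6/(0.85 × 4.95 × 23.6) = 3.9236 in.
With β₁ = 0.802, c = a/β₁ = 3.9236/0.802 = 4.89 in.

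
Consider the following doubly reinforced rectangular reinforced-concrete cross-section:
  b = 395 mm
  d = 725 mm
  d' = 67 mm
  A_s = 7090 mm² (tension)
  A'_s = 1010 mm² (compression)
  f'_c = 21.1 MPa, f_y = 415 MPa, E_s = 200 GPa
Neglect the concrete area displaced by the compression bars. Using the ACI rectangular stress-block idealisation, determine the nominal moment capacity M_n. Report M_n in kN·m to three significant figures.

Assume both tension and compression steel yield.
Net tension couple steel: A_s − A'_s = 6080 mm².
a = (A_s − A'_s) f_y / (0.85 f'_c b) = 2523200/(0.85 × 21.1 × 395) = 356.17 mm.
c = a/β₁ = 356.17/0.85 = 419.02 mm; ε'_s = 0.003(c − d')/c = 0.0025 ≥ f_y/E_s = 0.0021, so compression steel does yield.
M_n = (A_s − A'_s) f_y (d − a/2) + A'_s f_y (d − d') = [2523200 × (725 − 178.085) + 419150 × (725 − 67)] × 10⁻⁶ = 1379.98 + 275.80 = 1655.78 kN·m.

M_n ≈ 1660 kN·m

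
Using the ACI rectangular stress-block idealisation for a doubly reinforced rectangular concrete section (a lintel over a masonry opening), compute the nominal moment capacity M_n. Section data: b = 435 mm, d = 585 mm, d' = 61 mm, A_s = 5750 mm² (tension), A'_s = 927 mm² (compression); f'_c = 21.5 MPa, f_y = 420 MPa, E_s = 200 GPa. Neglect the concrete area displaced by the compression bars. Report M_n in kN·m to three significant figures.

Assume both tension and compression steel yield.
Net tension couple steel: A_s − A'_s = 4823 mm².
a = (A_s − A'_s) f_y / (0.85 f'_c b) = 2025660/(0.85 × 21.5 × 435) = 254.81 mm.
c = a/β₁ = 254.81/0.85 = 299.78 mm; ε'_s = 0.003(c − d')/c = 0.0024 ≥ f_y/E_s = 0.0021, so compression steel does yield.
M_n = (A_s − A'_s) f_y (d − a/2) + A'_s f_y (d − d') = [2025660 × (585 − 127.405) + 389340 × (585 − 61)] × 10⁻⁶ = 926.93 + 204.01 = 1130.94 kN·m.

M_n ≈ 1130 kN·m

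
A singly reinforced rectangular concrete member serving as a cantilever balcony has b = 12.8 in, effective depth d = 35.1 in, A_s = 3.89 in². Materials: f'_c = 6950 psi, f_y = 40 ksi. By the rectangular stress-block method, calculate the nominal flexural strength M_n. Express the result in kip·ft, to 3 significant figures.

M_n ≈ 442 kip·ft

T = A_s f_y = 3.89 × 40 = 155.6 kips.
a = T/(0.85 f'_c b) = 155.6/(0.85 × 6.95 × 12.8) = 2.058 in.
M_n = T(d − a/2) = 155.6 × (35.1 − 1.029) = 5301.4 kip·in = 5301.4/12 = 441.78 kip·ft.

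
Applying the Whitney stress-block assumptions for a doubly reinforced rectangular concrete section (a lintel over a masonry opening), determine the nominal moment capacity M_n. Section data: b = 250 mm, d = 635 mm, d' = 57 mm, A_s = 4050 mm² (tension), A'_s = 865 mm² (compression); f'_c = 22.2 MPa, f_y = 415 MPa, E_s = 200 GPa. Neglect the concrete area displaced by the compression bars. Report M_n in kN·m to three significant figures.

Assume both tension and compression steel yield.
Net tension couple steel: A_s − A'_s = 3185 mm².
a = (A_s − A'_s) f_y / (0.85 f'_c b) = 1321775/(0.85 × 22.2 × 250) = 280.19 mm.
c = a/β₁ = 280.19/0.85 = 329.64 mm; ε'_s = 0.003(c − d')/c = 0.0025 ≥ f_y/E_s = 0.0021, so compression steel does yield.
M_n = (A_s − A'_s) f_y (d − a/2) + A'_s f_y (d − d') = [1321775 × (635 − 140.095) + 358975 × (635 − 57)] × 10⁻⁶ = 654.15 + 207.49 = 861.64 kN·m.

M_n ≈ 862 kN·m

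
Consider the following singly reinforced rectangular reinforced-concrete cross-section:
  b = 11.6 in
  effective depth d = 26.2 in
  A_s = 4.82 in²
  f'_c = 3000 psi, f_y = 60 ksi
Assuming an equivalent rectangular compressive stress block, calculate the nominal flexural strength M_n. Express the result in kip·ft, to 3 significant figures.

M_n ≈ 514 kip·ft

T = A_s f_y = 4.82 × 60 = 289.2 kips.
a = T/(0.85 f'_c b) = 289.2/(0.85 × 3 × 11.6) = 9.777 in.
M_n = T(d − a/2) = 289.2 × (26.2 − 4.8885) = 6163.3 kip·in = 6163.3/12 = 513.61 kip·ft.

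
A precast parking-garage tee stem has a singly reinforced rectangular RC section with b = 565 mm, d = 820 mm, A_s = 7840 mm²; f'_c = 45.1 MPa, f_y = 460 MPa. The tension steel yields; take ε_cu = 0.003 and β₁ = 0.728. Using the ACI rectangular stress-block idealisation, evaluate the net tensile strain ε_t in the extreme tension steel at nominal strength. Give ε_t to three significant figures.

a = A_s f_y/(0.85 f'_c b) = 166.51 mm.
β₁ = 0.728, so c = a/β₁ = 166.51/0.728 = 228.72 mm.
From the linear strain diagram with ε_cu = 0.003: ε_t = 0.003 (d − c)/c = 0.003 × (820 − 228.72)/228.72 = 0.00776.
Since ε_t ≥ 0.005, the section is tension-controlled.

ε_t ≈ 0.00776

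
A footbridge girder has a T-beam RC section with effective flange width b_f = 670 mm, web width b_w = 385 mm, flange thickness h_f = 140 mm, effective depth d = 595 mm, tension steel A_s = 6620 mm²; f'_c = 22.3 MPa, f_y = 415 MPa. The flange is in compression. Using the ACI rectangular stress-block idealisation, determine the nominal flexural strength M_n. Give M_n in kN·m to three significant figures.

Tension: T = A_s f_y = 6620 × 415 = 2747300 N.
Try a within the flange: a = T/(0.85 f'_c b_f) = 2747300/(0.85 × 22.3 × 670) = 216.33 mm.
a = 216.33 > h_f = 140 mm: the block extends into the web. Split into flange-overhang and web parts.
C_f = 0.85 f'_c (b_f − b_w) h_f = 0.85 × 22.3 × (670 − 385) × 140 = 756305 N.
Remaining web compression depth: a_w = (T − C_f)/(0.85 f'_c b_w) = (2747300 − 756305)/(0.85 × 22.3 × 385) = 272.83 mm.
M_n = C_f(d − h_f/2) + (T − C_f)(d − a_w/2) = 756305 × (595 − 70) + 1990995 × (595 − 136.415) = 397.06 + 913.04 = 1310.10 × 10⁶ N·mm.
M_n = 1310.10 kN·m.

M_n ≈ 1310 kN·m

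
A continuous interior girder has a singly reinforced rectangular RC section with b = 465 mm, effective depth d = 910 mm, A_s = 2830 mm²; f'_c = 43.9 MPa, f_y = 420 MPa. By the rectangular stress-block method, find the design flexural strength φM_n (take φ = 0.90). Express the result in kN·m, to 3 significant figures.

φM_n ≈ 937 kN·m

T = A_s f_y = 2830 × 420 = 1188600 N = 1188.6 kN.
From C = T: a = T/(0.85 f'_c b) = 1188600/(0.85 × 43.9 × 465) = 68.50 mm.
M_n = T(d − a/2) = 1188.6 kN × (910 − 34.25) mm = 1040.92 kN·m.
φM_n = 0.90 × 1040.92 = 936.83 kN·m.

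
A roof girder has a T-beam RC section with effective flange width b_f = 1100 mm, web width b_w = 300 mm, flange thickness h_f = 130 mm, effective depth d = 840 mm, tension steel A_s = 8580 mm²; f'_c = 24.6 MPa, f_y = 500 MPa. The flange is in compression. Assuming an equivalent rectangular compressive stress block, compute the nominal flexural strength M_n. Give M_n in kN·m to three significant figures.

Tension: T = A_s f_y = 8580 × 500 = 4290000 N.
Try a within the flange: a = T/(0.85 f'_c b_f) = 4290000/(0.85 × 24.6 × 1100) = 186.51 mm.
a = 186.51 > h_f = 130 mm: the block extends into the web. Split into flange-overhang and web parts.
C_f = 0.85 f'_c (b_f − b_w) h_f = 0.85 × 24.6 × (1100 − 300) × 130 = 2174640 N.
Remaining web compression depth: a_w = (T − C_f)/(0.85 f'_c b_w) = (4290000 − 2174640)/(0.85 × 24.6 × 300) = 337.22 mm.
M_n = C_f(d − h_f/2) + (T − C_f)(d − a_w/2) = 2174640 × (840 − 65) + 2115360 × (840 − 168.61) = 1685.35 + 1420.23 = 3105.58 × 10⁶ N·mm.
M_n = 3105.58 kN·m.

M_n ≈ 3110 kN·m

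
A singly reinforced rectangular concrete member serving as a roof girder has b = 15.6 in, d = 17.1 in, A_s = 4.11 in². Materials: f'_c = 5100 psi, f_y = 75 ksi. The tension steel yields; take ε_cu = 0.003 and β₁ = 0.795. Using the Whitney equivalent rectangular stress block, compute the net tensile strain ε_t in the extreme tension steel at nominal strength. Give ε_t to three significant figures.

ε_t ≈ 0.00595

a = A_s f_y/(0.85 f'_c b) = 4.558 in.
β₁ = 0.795, so c = a/β₁ = 4.558/0.795 = 5.733 in.
From the linear strain diagram with ε_cu = 0.003: ε_t = 0.003 (d − c)/c = 0.003 × (17.1 − 5.733)/5.733 = 0.00595.
Since ε_t ≥ 0.005, the section is tension-controlled.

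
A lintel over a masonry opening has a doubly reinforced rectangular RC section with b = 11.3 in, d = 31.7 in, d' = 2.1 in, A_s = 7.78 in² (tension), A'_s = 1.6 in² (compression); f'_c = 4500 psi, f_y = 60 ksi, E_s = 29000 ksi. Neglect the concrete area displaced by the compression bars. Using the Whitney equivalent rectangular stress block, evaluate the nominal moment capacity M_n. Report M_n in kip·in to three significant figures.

Assume both steels yield.
a = (A_s − A'_s) f_y/(0.85 f'_c b) = (7.78 − 1.6) × 60/(0.85 × 4.5 × 11.3) = 8.579 in.
c = a/β₁ = 8.579/0.825 = 10.399 in; ε'_s = 0.003(c − d')/c = 0.0024 ≥ ε_y = 0.0021, so the compression steel yields.
M_n = (A_s − A'_s) f_y (d − a/2) + A'_s f_y (d − d') = 370.8 × (31.7 − 4.2895) + 96 × (31.7 − 2.1) = 10163.8 + 2841.6 = 13005.4 kip·in.

M_n ≈ 13000 kip·in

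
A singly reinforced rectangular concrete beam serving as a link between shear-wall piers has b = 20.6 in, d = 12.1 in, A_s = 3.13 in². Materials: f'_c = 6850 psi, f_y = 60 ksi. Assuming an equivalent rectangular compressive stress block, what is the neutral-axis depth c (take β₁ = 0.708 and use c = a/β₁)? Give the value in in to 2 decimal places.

c ≈ 2.21 in

T = A_s f_y = 3.13 × 60 = 187.8 kips.
a = T/(0.85 f'_c b) = 187.8/(0.85 × 6.85 × 20.6) = 1.5657 in.
With β₁ = 0.708, c = a/β₁ = 1.5657/0.708 = 2.21 in.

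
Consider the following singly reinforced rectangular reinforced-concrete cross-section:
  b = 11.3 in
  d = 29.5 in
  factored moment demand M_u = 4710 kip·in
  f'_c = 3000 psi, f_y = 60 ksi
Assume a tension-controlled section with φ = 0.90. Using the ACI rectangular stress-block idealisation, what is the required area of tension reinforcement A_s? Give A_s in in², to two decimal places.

M_n = M_u/φ = 4710/0.90 = 5233.33 kip·in.
From M_n = 0.85 f'_c a b (d − a/2):
a = d − √(d² − 2M_n/(0.85 f'_c b)) = 29.5 − √(29.5² − 2 × 5233.33/(0.85 × 3 × 11.3)) = 6.983 in.
A_s = 0.85 f'_c a b / f_y = 0.85 × 3 × 6.983 × 11.3 / 60 = 3.354 in².

A_s ≈ 3.35 in²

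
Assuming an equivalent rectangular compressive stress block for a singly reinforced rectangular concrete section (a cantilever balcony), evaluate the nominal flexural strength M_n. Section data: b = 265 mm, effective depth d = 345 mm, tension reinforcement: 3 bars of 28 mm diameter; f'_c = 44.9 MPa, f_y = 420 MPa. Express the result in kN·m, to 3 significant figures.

A_s = 3 × 616 = 1848 mm².
T = A_s f_y = 1848 × 420 = 776160 N = 776.16 kN.
From C = T: a = T/(0.85 f'_c b) = 776160/(0.85 × 44.9 × 265) = 76.74 mm.
M_n = T(d − a/2) = 776.16 kN × (345 − 38.37) mm = 237.99 kN·m.

M_n ≈ 238 kN·m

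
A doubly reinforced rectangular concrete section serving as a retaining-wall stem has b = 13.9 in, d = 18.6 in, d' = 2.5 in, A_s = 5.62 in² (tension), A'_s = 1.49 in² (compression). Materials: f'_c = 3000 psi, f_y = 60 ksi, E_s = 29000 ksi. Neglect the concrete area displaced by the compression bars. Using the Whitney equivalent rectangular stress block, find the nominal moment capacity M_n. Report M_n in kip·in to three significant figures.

M_n ≈ 5180 kip·in

Assume both steels yield.
a = (A_s − A'_s) f_y/(0.85 f'_c b) = (5.62 − 1.49) × 60/(0.85 × 3 × 13.9) = 6.991 in.
c = a/β₁ = 6.991/0.85 = 8.225 in; ε'_s = 0.003(c − d')/c = 0.0021 ≥ ε_y = 0.0021, so the compression steel yields.
M_n = (A_s − A'_s) f_y (d − a/2) + A'_s f_y (d − d') = 247.8 × (18.6 − 3.4955) + 89.4 × (18.6 − 2.5) = 3742.9 + 1439.3 = 5182.2 kip·in.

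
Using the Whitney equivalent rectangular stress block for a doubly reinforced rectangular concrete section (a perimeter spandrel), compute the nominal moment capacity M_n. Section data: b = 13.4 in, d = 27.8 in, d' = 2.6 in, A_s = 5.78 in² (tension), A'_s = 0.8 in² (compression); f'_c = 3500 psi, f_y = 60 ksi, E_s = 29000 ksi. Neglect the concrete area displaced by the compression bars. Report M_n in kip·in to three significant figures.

Assume both steels yield.
a = (A_s − A'_s) f_y/(0.85 f'_c b) = (5.78 − 0.8) × 60/(0.85 × 3.5 × 13.4) = 7.495 in.
c = a/β₁ = 7.495/0.85 = 8.818 in; ε'_s = 0.003(c − d')/c = 0.0021 ≥ ε_y = 0.0021, so the compression steel yields.
M_n = (A_s − A'_s) f_y (d − a/2) + A'_s f_y (d − d') = 298.8 × (27.8 − 3.7475) + 48 × (27.8 − 2.6) = 7186.9 + 1209.6 = 8396.5 kip·in.

M_n ≈ 8400 kip·in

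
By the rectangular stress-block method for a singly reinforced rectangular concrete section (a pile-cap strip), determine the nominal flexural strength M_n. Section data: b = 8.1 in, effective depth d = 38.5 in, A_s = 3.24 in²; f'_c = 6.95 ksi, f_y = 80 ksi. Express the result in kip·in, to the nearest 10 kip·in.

T = A_s f_y = 3.24 × 80 = 259.2 kips.
a = T/(0.85 f'_c b) = 259.2/(0.85 × 6.95 × 8.1) = 5.417 in.
M_n = T(d − a/2) = 259.2 × (38.5 − 2.7085) = 9277.2 kip·in.

M_n ≈ 9280 kip·in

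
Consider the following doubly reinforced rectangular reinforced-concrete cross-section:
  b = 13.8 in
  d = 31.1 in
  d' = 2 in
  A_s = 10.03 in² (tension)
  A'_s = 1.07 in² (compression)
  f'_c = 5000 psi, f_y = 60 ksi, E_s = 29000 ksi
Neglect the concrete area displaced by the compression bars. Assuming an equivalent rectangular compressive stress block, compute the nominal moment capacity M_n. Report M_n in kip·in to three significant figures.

Assume both steels yield.
a = (A_s − A'_s) f_y/(0.85 f'_c b) = (10.03 − 1.07) × 60/(0.85 × 5 × 13.8) = 9.166 in.
c = a/β₁ = 9.166/0.8 = 11.458 in; ε'_s = 0.003(c − d')/c = 0.0025 ≥ ε_y = 0.0021, so the compression steel yields.
M_n = (A_s − A'_s) f_y (d − a/2) + A'_s f_y (d − d') = 537.6 × (31.1 − 4.583) + 64.2 × (31.1 − 2) = 14255.5 + 1868.2 = 16123.7 kip·in.

M_n ≈ 16100 kip·in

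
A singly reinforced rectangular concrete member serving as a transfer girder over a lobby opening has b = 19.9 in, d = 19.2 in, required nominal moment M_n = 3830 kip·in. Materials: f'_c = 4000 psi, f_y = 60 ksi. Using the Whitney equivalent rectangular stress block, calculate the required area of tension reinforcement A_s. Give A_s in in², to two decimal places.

A_s ≈ 3.63 in²

From M_n = 0.85 f'_c a b (d − a/2):
a = d − √(d² − 2M_n/(0.85 f'_c b)) = 19.2 − √(19.2² − 2 × 3830/(0.85 × 4 × 19.9)) = 3.218 in.
A_s = 0.85 f'_c a b / f_y = 0.85 × 4 × 3.218 × 19.9 / 60 = 3.629 in².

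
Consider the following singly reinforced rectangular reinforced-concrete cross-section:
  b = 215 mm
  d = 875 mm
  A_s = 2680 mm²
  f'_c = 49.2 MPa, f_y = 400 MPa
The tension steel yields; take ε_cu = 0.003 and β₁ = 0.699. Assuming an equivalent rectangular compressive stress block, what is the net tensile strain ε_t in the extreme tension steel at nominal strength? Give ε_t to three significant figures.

ε_t ≈ 0.0124

a = A_s f_y/(0.85 f'_c b) = 119.23 mm.
β₁ = 0.699, so c = a/β₁ = 119.23/0.699 = 170.57 mm.
From the linear strain diagram with ε_cu = 0.003: ε_t = 0.003 (d − c)/c = 0.003 × (875 − 170.57)/170.57 = 0.0124.
Since ε_t ≥ 0.005, the section is tension-controlled.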